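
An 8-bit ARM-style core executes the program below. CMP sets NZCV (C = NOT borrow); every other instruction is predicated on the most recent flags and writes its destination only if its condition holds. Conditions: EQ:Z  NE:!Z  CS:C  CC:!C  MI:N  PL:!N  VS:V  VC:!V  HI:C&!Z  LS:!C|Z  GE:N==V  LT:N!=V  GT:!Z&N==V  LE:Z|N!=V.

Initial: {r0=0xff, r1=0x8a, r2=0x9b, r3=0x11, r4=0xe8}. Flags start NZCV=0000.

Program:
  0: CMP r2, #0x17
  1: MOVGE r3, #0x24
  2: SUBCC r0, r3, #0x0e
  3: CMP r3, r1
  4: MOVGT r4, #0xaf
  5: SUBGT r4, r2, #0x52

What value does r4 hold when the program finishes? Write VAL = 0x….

0: ✓ CMP  NZCV=1010
1: · MOVGE
2: · SUBCC
3: ✓ CMP  NZCV=1001
4: ✓ MOVGT  r4←0xaf
5: ✓ SUBGT  r4←0x49

VAL = 0x49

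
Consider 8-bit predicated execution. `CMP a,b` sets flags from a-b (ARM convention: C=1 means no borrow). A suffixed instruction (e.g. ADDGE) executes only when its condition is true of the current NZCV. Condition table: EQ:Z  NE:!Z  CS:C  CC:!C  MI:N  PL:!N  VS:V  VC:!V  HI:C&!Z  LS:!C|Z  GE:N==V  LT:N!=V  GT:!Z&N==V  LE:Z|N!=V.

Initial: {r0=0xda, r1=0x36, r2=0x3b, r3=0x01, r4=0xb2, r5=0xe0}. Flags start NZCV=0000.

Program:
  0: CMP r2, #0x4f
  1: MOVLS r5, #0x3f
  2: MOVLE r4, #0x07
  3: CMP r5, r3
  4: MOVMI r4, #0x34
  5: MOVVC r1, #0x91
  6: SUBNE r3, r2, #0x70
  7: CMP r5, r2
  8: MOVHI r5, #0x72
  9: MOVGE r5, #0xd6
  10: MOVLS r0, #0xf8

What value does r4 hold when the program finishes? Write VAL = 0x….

[0] flags=1000 → (cmp)
[1] flags=1000 LS?T → r5=0x3f
[2] flags=1000 LE?T → r4=0x07
[3] flags=0010 → (cmp)
[4] flags=0010 MI?F → skip
[5] flags=0010 VC?T → r1=0x91
[6] flags=0010 NE?T → r3=0xcb
[7] flags=0010 → (cmp)
[8] flags=0010 HI?T → r5=0x72
[9] flags=0010 GE?T → r5=0xd6
[10] flags=0010 LS?F → skip

VAL = 0x07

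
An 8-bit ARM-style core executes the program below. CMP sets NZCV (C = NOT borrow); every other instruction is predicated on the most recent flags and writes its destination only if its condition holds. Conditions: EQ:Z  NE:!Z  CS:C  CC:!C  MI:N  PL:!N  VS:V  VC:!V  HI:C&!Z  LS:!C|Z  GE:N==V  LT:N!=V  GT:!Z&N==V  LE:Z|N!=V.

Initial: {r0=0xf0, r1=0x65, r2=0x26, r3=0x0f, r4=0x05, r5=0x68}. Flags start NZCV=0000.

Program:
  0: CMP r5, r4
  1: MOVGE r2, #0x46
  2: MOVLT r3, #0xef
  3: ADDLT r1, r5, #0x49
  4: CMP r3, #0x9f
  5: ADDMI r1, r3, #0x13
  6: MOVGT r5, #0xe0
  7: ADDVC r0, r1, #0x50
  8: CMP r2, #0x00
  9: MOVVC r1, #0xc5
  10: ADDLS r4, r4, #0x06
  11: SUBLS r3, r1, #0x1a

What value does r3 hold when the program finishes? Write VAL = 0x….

VAL = 0x0f

[0] flags=0010 → (cmp)
[1] flags=0010 GE?T → r2=0x46
[2] flags=0010 LT?F → skip
[3] flags=0010 LT?F → skip
[4] flags=0000 → (cmp)
[5] flags=0000 MI?F → skip
[6] flags=0000 GT?T → r5=0xe0
[7] flags=0000 VC?T → r0=0xb5
[8] flags=0010 → (cmp)
[9] flags=0010 VC?T → r1=0xc5
[10] flags=0010 LS?F → skip
[11] flags=0010 LS?F → skip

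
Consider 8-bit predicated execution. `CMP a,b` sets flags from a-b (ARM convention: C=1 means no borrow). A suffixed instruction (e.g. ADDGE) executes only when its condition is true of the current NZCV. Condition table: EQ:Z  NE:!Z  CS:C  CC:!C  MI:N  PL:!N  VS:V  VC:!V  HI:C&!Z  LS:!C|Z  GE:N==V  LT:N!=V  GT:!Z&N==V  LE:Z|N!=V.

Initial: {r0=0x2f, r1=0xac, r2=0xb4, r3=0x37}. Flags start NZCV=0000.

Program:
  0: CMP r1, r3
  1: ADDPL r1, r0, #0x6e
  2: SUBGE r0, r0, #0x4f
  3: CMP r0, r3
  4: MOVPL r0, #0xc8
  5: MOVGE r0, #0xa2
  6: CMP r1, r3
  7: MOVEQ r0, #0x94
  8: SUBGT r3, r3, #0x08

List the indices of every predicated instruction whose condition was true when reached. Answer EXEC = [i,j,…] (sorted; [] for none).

[0] flags=0011 → (cmp)
[1] flags=0011 PL?T → r1=0x9d
[2] flags=0011 GE?F → skip
[3] flags=1000 → (cmp)
[4] flags=1000 PL?F → skip
[5] flags=1000 GE?F → skip
[6] flags=0011 → (cmp)
[7] flags=0011 EQ?F → skip
[8] flags=0011 GT?F → skip

EXEC = [1]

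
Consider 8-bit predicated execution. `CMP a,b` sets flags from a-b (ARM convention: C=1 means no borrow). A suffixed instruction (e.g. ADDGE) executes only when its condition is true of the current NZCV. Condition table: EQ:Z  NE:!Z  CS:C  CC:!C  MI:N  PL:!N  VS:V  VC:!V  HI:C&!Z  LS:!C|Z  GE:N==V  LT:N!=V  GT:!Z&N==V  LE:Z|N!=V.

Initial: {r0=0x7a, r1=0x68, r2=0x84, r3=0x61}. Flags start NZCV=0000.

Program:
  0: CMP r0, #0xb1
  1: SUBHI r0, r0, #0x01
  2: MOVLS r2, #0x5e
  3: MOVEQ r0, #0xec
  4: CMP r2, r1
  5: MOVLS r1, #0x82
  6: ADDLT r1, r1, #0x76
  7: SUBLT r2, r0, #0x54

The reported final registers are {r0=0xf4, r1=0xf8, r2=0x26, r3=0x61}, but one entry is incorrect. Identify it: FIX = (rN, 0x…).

FIX = (r0, 0x7a)

0: ✓ CMP  NZCV=1001
1: · SUBHI
2: ✓ MOVLS  r2←0x5e
3: · MOVEQ
4: ✓ CMP  NZCV=1000
5: ✓ MOVLS  r1←0x82
6: ✓ ADDLT  r1←0xf8
7: ✓ SUBLT  r2←0x26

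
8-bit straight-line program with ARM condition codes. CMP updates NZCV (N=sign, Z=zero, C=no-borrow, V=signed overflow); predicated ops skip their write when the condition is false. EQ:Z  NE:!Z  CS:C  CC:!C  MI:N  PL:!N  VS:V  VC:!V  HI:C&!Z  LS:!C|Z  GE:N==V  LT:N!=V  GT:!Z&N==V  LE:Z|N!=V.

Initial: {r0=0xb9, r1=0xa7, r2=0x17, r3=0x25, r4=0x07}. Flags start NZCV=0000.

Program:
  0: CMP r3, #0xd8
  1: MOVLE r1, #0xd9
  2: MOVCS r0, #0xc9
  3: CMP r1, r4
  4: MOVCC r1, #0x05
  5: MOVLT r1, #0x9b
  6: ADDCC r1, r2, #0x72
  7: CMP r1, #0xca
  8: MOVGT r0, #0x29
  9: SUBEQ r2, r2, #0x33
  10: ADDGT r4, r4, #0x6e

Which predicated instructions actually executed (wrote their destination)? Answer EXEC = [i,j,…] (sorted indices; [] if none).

EXEC = [5]

[0] flags=0000 → (cmp)
[1] flags=0000 LE?F → skip
[2] flags=0000 CS?F → skip
[3] flags=1010 → (cmp)
[4] flags=1010 CC?F → skip
[5] flags=1010 LT?T → r1=0x9b
[6] flags=1010 CC?F → skip
[7] flags=1000 → (cmp)
[8] flags=1000 GT?F → skip
[9] flags=1000 EQ?F → skip
[10] flags=1000 GT?F → skip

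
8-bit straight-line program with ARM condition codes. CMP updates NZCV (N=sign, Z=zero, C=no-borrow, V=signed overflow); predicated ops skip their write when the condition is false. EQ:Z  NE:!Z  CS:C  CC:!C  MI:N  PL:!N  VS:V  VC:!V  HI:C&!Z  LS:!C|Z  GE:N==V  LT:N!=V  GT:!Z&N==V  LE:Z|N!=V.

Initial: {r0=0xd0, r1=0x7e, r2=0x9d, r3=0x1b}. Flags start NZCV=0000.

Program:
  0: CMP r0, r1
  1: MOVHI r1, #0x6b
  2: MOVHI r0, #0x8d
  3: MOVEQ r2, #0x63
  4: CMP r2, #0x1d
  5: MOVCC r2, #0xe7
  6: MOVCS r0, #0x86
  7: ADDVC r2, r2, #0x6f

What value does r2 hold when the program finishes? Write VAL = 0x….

VAL = 0x0c

0: ✓ CMP  NZCV=0011
1: ✓ MOVHI  r1←0x6b
2: ✓ MOVHI  r0←0x8d
3: · MOVEQ
4: ✓ CMP  NZCV=1010
5: · MOVCC
6: ✓ MOVCS  r0←0x86
7: ✓ ADDVC  r2←0x0c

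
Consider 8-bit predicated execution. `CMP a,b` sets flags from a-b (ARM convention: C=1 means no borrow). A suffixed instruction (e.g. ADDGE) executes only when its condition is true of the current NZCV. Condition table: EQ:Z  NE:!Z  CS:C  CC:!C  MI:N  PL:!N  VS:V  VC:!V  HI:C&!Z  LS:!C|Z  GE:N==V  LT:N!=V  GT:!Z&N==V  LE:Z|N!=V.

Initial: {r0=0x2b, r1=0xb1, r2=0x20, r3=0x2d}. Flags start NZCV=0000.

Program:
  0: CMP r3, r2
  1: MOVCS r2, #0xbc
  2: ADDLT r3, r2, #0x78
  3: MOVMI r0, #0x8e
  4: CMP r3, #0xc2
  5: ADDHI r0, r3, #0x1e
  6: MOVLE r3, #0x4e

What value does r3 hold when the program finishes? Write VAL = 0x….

VAL = 0x2d

[0] flags=0010 → (cmp)
[1] flags=0010 CS?T → r2=0xbc
[2] flags=0010 LT?F → skip
[3] flags=0010 MI?F → skip
[4] flags=0000 → (cmp)
[5] flags=0000 HI?F → skip
[6] flags=0000 LE?F → skip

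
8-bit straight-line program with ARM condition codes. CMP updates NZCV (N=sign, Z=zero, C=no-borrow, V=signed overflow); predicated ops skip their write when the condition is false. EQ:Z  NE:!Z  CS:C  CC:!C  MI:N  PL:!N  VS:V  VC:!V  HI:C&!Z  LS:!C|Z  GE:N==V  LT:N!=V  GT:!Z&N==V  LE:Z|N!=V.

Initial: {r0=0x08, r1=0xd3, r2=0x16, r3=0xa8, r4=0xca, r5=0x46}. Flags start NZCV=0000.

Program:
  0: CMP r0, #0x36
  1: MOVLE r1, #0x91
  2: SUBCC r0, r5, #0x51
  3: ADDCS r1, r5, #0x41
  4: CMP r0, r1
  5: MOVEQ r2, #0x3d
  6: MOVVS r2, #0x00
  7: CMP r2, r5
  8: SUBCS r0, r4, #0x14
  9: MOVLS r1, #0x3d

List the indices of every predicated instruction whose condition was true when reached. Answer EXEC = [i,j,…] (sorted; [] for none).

0: ✓ CMP  NZCV=1000
1: ✓ MOVLE  r1←0x91
2: ✓ SUBCC  r0←0xf5
3: · ADDCS
4: ✓ CMP  NZCV=0010
5: · MOVEQ
6: · MOVVS
7: ✓ CMP  NZCV=1000
8: · SUBCS
9: ✓ MOVLS  r1←0x3d

EXEC = [1,2,9]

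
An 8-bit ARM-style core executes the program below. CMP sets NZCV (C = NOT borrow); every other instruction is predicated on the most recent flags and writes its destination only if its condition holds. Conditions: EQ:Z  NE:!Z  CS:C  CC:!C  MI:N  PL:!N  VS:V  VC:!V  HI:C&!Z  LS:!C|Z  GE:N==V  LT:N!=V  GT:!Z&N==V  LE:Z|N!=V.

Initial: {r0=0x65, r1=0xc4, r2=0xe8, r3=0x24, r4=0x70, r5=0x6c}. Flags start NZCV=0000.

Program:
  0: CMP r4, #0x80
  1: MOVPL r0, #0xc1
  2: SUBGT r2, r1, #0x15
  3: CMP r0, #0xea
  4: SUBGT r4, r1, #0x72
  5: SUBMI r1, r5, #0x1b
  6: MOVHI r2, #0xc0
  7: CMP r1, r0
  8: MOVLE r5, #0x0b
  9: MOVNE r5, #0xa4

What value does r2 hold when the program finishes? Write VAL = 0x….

VAL = 0xaf

0: ✓ CMP  NZCV=1001
1: · MOVPL
2: ✓ SUBGT  r2←0xaf
3: ✓ CMP  NZCV=0000
4: ✓ SUBGT  r4←0x52
5: · SUBMI
6: · MOVHI
7: ✓ CMP  NZCV=0011
8: ✓ MOVLE  r5←0x0b
9: ✓ MOVNE  r5←0xa4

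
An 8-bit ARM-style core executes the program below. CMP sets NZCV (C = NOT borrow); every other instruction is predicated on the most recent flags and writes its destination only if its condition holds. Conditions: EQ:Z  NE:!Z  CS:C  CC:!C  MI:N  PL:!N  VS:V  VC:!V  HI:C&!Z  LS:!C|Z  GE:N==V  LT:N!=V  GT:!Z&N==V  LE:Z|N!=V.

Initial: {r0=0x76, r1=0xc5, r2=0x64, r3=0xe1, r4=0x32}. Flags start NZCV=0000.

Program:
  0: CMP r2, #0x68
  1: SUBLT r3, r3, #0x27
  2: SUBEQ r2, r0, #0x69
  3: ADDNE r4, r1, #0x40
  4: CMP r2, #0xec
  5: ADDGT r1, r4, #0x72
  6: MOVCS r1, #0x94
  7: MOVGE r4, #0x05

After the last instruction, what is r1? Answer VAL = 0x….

VAL = 0x77

0: ✓ CMP  NZCV=1000
1: ✓ SUBLT  r3←0xba
2: · SUBEQ
3: ✓ ADDNE  r4←0x05
4: ✓ CMP  NZCV=0000
5: ✓ ADDGT  r1←0x77
6: · MOVCS
7: ✓ MOVGE  r4←0x05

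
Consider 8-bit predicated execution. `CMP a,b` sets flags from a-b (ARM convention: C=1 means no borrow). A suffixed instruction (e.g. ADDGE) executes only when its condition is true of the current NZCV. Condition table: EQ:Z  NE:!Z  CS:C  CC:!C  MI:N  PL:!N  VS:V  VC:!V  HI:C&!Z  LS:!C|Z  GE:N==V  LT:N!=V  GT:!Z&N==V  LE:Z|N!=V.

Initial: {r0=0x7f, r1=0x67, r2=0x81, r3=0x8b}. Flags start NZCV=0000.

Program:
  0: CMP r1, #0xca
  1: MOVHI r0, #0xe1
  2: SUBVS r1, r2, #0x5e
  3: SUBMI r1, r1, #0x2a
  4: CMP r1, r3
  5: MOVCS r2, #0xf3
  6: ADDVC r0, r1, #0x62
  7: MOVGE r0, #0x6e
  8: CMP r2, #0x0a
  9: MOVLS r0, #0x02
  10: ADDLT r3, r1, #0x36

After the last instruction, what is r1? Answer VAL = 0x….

[0] flags=1001 → (cmp)
[1] flags=1001 HI?F → skip
[2] flags=1001 VS?T → r1=0x23
[3] flags=1001 MI?T → r1=0xf9
[4] flags=0010 → (cmp)
[5] flags=0010 CS?T → r2=0xf3
[6] flags=0010 VC?T → r0=0x5b
[7] flags=0010 GE?T → r0=0x6e
[8] flags=1010 → (cmp)
[9] flags=1010 LS?F → skip
[10] flags=1010 LT?T → r3=0x2f

VAL = 0xf9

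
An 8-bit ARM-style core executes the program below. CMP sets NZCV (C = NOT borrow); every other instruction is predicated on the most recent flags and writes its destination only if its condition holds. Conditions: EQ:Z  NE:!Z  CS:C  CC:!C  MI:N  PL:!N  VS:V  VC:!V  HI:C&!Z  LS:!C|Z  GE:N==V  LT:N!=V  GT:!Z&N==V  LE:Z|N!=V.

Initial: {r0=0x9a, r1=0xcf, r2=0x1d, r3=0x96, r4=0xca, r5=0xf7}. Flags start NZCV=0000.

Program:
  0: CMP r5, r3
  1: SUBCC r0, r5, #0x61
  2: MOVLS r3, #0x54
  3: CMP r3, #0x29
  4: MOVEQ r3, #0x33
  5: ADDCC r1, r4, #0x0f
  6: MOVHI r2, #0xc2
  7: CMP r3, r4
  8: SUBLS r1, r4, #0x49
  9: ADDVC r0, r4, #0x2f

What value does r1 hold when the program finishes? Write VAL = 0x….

VAL = 0x81

[0] flags=0010 → (cmp)
[1] flags=0010 CC?F → skip
[2] flags=0010 LS?F → skip
[3] flags=0011 → (cmp)
[4] flags=0011 EQ?F → skip
[5] flags=0011 CC?F → skip
[6] flags=0011 HI?T → r2=0xc2
[7] flags=1000 → (cmp)
[8] flags=1000 LS?T → r1=0x81
[9] flags=1000 VC?T → r0=0xf9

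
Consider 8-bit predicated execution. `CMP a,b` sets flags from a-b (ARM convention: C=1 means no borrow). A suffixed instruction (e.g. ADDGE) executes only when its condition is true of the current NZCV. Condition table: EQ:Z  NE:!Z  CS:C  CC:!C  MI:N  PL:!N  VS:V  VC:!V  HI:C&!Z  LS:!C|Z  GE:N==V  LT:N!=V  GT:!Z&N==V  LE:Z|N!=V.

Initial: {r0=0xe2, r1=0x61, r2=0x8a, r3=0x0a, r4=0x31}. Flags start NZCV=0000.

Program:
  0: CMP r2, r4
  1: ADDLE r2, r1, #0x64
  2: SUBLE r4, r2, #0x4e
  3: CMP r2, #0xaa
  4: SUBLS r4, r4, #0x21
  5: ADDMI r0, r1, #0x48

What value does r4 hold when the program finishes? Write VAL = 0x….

[0] flags=0011 → (cmp)
[1] flags=0011 LE?T → r2=0xc5
[2] flags=0011 LE?T → r4=0x77
[3] flags=0010 → (cmp)
[4] flags=0010 LS?F → skip
[5] flags=0010 MI?F → skip

VAL = 0x77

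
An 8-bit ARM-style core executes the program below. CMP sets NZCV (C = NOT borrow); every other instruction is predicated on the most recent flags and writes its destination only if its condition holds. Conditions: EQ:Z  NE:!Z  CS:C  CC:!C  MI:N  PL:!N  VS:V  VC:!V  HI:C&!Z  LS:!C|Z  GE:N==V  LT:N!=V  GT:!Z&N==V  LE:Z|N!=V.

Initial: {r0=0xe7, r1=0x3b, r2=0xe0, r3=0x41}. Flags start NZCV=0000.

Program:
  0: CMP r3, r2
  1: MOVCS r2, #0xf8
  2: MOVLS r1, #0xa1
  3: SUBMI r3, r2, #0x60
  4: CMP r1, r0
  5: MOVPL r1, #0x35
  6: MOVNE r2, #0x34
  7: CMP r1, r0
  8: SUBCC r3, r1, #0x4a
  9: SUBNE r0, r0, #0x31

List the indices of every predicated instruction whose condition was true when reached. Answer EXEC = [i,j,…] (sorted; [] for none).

EXEC = [2,6,8,9]

[0] flags=0000 → (cmp)
[1] flags=0000 CS?F → skip
[2] flags=0000 LS?T → r1=0xa1
[3] flags=0000 MI?F → skip
[4] flags=1000 → (cmp)
[5] flags=1000 PL?F → skip
[6] flags=1000 NE?T → r2=0x34
[7] flags=1000 → (cmp)
[8] flags=1000 CC?T → r3=0x57
[9] flags=1000 NE?T → r0=0xb6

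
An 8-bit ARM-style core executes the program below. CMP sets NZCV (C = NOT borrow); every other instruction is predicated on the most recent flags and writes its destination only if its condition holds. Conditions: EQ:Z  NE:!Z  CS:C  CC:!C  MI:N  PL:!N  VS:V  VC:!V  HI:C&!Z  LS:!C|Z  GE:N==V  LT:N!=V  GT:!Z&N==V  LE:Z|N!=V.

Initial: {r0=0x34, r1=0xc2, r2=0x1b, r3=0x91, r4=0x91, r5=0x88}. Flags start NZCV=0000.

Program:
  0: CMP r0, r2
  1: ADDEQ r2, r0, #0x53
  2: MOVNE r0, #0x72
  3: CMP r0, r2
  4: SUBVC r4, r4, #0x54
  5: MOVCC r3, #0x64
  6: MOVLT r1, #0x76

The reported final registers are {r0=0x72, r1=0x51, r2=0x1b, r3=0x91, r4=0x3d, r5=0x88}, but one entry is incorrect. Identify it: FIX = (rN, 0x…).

0: ✓ CMP  NZCV=0010
1: · ADDEQ
2: ✓ MOVNE  r0←0x72
3: ✓ CMP  NZCV=0010
4: ✓ SUBVC  r4←0x3d
5: · MOVCC
6: · MOVLT

FIX = (r1, 0xc2)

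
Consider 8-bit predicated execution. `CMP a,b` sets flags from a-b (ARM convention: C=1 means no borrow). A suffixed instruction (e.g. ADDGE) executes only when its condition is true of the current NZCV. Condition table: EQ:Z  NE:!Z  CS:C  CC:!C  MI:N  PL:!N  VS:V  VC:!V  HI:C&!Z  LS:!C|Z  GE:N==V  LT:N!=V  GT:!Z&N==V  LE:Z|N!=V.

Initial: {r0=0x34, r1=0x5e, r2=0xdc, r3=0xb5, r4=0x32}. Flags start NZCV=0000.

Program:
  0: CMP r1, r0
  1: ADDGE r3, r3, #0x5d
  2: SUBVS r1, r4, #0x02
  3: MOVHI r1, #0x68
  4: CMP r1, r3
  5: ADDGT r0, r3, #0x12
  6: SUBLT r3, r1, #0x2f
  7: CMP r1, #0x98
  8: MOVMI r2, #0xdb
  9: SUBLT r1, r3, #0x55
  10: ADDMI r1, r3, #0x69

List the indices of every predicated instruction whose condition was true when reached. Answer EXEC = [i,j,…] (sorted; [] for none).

0: ✓ CMP  NZCV=0010
1: ✓ ADDGE  r3←0x12
2: · SUBVS
3: ✓ MOVHI  r1←0x68
4: ✓ CMP  NZCV=0010
5: ✓ ADDGT  r0←0x24
6: · SUBLT
7: ✓ CMP  NZCV=1001
8: ✓ MOVMI  r2←0xdb
9: · SUBLT
10: ✓ ADDMI  r1←0x7b

EXEC = [1,3,5,8,10]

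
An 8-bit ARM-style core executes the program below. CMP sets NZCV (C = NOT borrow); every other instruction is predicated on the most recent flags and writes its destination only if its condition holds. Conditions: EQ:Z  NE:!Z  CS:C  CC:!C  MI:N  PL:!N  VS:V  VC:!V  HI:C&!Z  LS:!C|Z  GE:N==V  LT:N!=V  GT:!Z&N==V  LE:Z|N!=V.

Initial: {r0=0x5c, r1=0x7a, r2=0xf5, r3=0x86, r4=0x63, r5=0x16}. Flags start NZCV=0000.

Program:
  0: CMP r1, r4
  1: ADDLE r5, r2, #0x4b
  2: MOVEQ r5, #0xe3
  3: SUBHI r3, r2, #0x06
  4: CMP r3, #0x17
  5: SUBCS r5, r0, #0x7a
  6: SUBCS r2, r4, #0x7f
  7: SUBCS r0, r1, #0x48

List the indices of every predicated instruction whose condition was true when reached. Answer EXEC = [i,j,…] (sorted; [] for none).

EXEC = [3,5,6,7]

[0] flags=0010 → (cmp)
[1] flags=0010 LE?F → skip
[2] flags=0010 EQ?F → skip
[3] flags=0010 HI?T → r3=0xef
[4] flags=1010 → (cmp)
[5] flags=1010 CS?T → r5=0xe2
[6] flags=1010 CS?T → r2=0xe4
[7] flags=1010 CS?T → r0=0x32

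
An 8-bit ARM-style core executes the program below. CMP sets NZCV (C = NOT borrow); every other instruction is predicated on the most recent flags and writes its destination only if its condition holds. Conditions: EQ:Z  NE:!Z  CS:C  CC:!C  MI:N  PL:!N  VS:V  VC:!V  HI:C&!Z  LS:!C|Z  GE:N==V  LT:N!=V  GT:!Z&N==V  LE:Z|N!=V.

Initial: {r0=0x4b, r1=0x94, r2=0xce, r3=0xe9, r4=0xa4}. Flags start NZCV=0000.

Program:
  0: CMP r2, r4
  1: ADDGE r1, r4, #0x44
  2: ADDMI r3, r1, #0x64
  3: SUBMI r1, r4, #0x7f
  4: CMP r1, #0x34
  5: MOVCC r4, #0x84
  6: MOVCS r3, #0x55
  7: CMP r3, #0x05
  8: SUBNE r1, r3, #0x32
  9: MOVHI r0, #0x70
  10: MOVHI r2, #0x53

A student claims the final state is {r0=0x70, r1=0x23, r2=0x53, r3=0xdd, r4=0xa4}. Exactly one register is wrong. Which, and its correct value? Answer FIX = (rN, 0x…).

[0] flags=0010 → (cmp)
[1] flags=0010 GE?T → r1=0xe8
[2] flags=0010 MI?F → skip
[3] flags=0010 MI?F → skip
[4] flags=1010 → (cmp)
[5] flags=1010 CC?F → skip
[6] flags=1010 CS?T → r3=0x55
[7] flags=0010 → (cmp)
[8] flags=0010 NE?T → r1=0x23
[9] flags=0010 HI?T → r0=0x70
[10] flags=0010 HI?T → r2=0x53

FIX = (r3, 0x55)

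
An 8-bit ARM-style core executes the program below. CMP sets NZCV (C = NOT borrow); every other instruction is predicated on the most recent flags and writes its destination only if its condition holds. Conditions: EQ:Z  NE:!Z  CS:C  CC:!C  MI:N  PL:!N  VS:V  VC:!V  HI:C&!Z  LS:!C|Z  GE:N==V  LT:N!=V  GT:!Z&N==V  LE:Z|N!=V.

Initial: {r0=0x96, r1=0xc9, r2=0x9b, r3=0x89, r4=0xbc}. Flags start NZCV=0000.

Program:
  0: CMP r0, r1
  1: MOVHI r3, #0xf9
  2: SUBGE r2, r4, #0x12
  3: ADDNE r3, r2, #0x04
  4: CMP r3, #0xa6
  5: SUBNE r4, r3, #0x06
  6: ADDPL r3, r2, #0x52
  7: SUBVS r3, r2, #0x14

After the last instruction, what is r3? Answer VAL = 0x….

VAL = 0x9f

0: ✓ CMP  NZCV=1000
1: · MOVHI
2: · SUBGE
3: ✓ ADDNE  r3←0x9f
4: ✓ CMP  NZCV=1000
5: ✓ SUBNE  r4←0x99
6: · ADDPL
7: · SUBVS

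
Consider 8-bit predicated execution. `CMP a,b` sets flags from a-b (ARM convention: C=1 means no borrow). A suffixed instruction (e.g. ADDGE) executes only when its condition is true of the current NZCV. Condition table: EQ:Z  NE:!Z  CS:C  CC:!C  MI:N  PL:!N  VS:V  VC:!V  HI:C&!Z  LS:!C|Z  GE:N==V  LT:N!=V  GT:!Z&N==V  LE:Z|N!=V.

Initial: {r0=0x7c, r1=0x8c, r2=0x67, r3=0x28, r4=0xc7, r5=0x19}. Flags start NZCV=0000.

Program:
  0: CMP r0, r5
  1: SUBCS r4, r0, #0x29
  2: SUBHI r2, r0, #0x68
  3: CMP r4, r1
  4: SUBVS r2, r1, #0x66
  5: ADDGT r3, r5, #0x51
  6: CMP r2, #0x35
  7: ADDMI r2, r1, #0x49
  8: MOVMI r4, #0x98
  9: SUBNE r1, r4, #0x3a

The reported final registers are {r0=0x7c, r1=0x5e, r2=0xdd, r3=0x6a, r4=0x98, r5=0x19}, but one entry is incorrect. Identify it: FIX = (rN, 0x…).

[0] flags=0010 → (cmp)
[1] flags=0010 CS?T → r4=0x53
[2] flags=0010 HI?T → r2=0x14
[3] flags=1001 → (cmp)
[4] flags=1001 VS?T → r2=0x26
[5] flags=1001 GT?T → r3=0x6a
[6] flags=1000 → (cmp)
[7] flags=1000 MI?T → r2=0xd5
[8] flags=1000 MI?T → r4=0x98
[9] flags=1000 NE?T → r1=0x5e

FIX = (r2, 0xd5)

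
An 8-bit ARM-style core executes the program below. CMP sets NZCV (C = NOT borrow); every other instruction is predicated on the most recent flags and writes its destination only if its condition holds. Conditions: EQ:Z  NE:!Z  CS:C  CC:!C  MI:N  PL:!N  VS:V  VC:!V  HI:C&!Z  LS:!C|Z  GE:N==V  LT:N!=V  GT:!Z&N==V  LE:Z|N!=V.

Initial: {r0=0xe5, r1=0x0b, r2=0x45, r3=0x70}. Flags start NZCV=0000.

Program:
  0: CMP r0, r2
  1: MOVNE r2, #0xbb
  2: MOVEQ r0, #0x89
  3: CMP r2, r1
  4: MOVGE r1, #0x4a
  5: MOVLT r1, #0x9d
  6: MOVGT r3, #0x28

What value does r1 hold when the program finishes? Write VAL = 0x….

[0] flags=1010 → (cmp)
[1] flags=1010 NE?T → r2=0xbb
[2] flags=1010 EQ?F → skip
[3] flags=1010 → (cmp)
[4] flags=1010 GE?F → skip
[5] flags=1010 LT?T → r1=0x9d
[6] flags=1010 GT?F → skip

VAL = 0x9d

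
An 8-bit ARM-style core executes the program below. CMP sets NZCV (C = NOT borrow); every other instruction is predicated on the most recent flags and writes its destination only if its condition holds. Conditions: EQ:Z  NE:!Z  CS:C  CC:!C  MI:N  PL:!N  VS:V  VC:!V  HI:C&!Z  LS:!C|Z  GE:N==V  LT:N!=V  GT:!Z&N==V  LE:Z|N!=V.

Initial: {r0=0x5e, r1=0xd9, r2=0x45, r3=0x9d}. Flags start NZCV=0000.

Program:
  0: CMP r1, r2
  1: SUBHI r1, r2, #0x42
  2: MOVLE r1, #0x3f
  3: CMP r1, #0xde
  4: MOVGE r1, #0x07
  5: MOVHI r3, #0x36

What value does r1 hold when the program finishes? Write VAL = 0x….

0: ✓ CMP  NZCV=1010
1: ✓ SUBHI  r1←0x03
2: ✓ MOVLE  r1←0x3f
3: ✓ CMP  NZCV=0000
4: ✓ MOVGE  r1←0x07
5: · MOVHI

VAL = 0x07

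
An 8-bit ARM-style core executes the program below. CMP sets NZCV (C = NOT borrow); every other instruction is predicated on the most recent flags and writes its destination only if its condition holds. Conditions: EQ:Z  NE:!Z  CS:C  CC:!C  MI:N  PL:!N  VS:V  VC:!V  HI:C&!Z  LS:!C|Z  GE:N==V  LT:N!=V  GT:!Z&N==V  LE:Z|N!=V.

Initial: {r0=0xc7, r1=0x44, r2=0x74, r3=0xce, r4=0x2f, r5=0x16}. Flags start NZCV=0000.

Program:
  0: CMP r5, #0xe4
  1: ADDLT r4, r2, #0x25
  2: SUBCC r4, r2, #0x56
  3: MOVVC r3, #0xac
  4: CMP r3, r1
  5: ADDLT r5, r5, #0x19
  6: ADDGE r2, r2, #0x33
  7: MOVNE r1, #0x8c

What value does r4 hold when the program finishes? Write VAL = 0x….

VAL = 0x1e

0: ✓ CMP  NZCV=0000
1: · ADDLT
2: ✓ SUBCC  r4←0x1e
3: ✓ MOVVC  r3←0xac
4: ✓ CMP  NZCV=0011
5: ✓ ADDLT  r5←0x2f
6: · ADDGE
7: ✓ MOVNE  r1←0x8c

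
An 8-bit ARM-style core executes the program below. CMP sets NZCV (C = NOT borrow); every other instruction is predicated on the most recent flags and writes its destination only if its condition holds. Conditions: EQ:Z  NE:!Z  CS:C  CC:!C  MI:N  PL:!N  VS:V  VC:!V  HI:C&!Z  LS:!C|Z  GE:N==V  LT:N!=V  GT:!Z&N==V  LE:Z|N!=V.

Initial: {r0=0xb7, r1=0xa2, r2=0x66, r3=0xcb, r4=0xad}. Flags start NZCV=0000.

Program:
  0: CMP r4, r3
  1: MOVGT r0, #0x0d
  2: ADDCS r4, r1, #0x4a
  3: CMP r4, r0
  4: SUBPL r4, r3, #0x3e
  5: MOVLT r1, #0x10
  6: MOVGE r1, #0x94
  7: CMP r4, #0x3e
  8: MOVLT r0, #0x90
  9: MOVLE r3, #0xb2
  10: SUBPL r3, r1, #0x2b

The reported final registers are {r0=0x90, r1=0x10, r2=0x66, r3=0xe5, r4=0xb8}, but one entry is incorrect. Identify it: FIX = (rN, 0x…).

FIX = (r4, 0xad)

0: ✓ CMP  NZCV=1000
1: · MOVGT
2: · ADDCS
3: ✓ CMP  NZCV=1000
4: · SUBPL
5: ✓ MOVLT  r1←0x10
6: · MOVGE
7: ✓ CMP  NZCV=0011
8: ✓ MOVLT  r0←0x90
9: ✓ MOVLE  r3←0xb2
10: ✓ SUBPL  r3←0xe5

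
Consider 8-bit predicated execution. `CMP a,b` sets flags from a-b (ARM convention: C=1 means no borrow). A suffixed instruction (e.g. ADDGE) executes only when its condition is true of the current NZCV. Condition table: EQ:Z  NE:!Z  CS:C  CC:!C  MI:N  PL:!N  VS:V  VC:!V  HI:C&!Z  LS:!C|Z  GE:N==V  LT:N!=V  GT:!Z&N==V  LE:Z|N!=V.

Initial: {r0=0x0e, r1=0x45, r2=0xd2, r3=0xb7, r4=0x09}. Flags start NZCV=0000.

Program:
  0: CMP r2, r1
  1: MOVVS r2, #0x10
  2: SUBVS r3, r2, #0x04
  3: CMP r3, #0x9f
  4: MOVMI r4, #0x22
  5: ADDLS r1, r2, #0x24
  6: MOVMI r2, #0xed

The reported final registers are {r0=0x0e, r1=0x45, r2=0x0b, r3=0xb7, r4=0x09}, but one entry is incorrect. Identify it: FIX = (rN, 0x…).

[0] flags=1010 → (cmp)
[1] flags=1010 VS?F → skip
[2] flags=1010 VS?F → skip
[3] flags=0010 → (cmp)
[4] flags=0010 MI?F → skip
[5] flags=0010 LS?F → skip
[6] flags=0010 MI?F → skip

FIX = (r2, 0xd2)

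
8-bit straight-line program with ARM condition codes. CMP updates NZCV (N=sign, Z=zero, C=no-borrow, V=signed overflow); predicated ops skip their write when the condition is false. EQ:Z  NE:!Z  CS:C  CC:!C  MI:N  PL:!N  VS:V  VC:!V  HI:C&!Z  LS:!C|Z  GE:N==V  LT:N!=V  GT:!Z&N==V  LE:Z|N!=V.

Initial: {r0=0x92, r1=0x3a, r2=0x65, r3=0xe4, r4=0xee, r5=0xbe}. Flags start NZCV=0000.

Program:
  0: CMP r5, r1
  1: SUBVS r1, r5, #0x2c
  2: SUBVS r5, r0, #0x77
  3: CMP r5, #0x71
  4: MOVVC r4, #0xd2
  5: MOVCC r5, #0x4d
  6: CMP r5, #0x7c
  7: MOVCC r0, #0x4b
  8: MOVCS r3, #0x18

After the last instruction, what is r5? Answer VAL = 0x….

[0] flags=1010 → (cmp)
[1] flags=1010 VS?F → skip
[2] flags=1010 VS?F → skip
[3] flags=0011 → (cmp)
[4] flags=0011 VC?F → skip
[5] flags=0011 CC?F → skip
[6] flags=0011 → (cmp)
[7] flags=0011 CC?F → skip
[8] flags=0011 CS?T → r3=0x18

VAL = 0xbe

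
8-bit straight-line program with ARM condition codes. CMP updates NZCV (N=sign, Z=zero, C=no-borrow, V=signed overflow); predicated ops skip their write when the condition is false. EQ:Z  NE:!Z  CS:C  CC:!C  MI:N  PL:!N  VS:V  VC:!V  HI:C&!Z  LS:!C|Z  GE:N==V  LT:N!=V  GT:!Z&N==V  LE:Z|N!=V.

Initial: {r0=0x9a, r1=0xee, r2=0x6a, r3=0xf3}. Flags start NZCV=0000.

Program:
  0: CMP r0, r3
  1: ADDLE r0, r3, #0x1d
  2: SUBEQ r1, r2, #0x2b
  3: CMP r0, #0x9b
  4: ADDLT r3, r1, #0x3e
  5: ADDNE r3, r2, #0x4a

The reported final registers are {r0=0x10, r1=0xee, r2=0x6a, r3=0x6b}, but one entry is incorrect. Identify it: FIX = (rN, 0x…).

FIX = (r3, 0xb4)

0: ✓ CMP  NZCV=1000
1: ✓ ADDLE  r0←0x10
2: · SUBEQ
3: ✓ CMP  NZCV=0000
4: · ADDLT
5: ✓ ADDNE  r3←0xb4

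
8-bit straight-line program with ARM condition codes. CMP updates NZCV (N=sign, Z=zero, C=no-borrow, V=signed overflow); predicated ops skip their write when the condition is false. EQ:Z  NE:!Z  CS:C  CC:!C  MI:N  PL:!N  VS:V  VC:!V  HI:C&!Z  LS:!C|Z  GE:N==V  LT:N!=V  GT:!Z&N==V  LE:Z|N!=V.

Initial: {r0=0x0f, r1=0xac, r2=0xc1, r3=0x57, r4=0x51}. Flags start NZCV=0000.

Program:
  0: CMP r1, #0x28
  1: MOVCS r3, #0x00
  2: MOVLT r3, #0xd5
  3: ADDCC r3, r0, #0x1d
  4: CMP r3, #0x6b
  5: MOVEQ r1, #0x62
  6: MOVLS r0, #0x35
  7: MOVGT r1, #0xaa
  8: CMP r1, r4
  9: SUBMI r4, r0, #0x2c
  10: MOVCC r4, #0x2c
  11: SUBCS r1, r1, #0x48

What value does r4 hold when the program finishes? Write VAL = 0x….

VAL = 0x51

[0] flags=1010 → (cmp)
[1] flags=1010 CS?T → r3=0x00
[2] flags=1010 LT?T → r3=0xd5
[3] flags=1010 CC?F → skip
[4] flags=0011 → (cmp)
[5] flags=0011 EQ?F → skip
[6] flags=0011 LS?F → skip
[7] flags=0011 GT?F → skip
[8] flags=0011 → (cmp)
[9] flags=0011 MI?F → skip
[10] flags=0011 CC?F → skip
[11] flags=0011 CS?T → r1=0x64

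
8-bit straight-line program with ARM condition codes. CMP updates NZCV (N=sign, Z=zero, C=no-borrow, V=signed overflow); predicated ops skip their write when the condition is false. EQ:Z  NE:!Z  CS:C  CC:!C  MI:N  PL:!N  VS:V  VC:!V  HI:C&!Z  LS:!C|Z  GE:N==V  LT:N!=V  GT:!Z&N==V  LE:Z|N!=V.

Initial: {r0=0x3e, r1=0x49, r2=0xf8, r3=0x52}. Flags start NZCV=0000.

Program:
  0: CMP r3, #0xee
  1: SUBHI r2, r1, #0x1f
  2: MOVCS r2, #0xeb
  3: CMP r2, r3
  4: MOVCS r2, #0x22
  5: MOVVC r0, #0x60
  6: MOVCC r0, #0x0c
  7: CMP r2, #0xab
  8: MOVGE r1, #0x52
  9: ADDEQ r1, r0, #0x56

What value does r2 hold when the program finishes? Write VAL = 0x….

[0] flags=0000 → (cmp)
[1] flags=0000 HI?F → skip
[2] flags=0000 CS?F → skip
[3] flags=1010 → (cmp)
[4] flags=1010 CS?T → r2=0x22
[5] flags=1010 VC?T → r0=0x60
[6] flags=1010 CC?F → skip
[7] flags=0000 → (cmp)
[8] flags=0000 GE?T → r1=0x52
[9] flags=0000 EQ?F → skip

VAL = 0x22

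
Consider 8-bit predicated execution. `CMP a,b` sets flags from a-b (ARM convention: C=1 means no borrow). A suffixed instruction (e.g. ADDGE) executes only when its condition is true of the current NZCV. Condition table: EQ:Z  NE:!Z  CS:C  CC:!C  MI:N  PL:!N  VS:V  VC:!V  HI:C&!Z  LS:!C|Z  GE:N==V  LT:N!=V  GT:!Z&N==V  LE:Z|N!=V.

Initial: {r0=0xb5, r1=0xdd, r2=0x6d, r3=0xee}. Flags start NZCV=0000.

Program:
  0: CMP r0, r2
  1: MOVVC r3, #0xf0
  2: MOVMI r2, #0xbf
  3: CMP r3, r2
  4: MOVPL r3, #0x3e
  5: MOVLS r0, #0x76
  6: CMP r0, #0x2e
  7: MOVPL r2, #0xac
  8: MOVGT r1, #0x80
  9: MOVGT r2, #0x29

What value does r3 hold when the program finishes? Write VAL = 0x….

[0] flags=0011 → (cmp)
[1] flags=0011 VC?F → skip
[2] flags=0011 MI?F → skip
[3] flags=1010 → (cmp)
[4] flags=1010 PL?F → skip
[5] flags=1010 LS?F → skip
[6] flags=1010 → (cmp)
[7] flags=1010 PL?F → skip
[8] flags=1010 GT?F → skip
[9] flags=1010 GT?F → skip

VAL = 0xee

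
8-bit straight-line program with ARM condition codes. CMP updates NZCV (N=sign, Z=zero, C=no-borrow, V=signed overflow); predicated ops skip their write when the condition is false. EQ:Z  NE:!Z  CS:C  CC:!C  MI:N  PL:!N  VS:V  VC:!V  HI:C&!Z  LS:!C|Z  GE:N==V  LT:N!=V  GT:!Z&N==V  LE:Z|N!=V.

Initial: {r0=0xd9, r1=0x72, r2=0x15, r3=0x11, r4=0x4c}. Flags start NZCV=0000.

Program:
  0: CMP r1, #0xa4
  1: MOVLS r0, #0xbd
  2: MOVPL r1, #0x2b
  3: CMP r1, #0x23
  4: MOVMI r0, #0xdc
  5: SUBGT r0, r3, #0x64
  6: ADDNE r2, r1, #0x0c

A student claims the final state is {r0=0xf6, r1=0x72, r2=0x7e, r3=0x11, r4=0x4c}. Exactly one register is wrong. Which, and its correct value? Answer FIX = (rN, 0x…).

FIX = (r0, 0xad)

[0] flags=1001 → (cmp)
[1] flags=1001 LS?T → r0=0xbd
[2] flags=1001 PL?F → skip
[3] flags=0010 → (cmp)
[4] flags=0010 MI?F → skip
[5] flags=0010 GT?T → r0=0xad
[6] flags=0010 NE?T → r2=0x7e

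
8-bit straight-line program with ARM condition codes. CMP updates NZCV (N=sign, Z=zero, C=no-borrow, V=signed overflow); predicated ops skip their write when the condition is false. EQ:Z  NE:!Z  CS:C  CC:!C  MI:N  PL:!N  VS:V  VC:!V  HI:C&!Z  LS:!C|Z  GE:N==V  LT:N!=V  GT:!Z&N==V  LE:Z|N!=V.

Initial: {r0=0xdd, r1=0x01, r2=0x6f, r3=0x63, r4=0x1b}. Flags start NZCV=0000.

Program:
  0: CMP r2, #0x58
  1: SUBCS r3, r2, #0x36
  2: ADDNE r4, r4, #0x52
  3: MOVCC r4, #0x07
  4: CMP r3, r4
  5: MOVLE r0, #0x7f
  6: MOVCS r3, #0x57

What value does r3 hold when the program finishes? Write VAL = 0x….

VAL = 0x39

[0] flags=0010 → (cmp)
[1] flags=0010 CS?T → r3=0x39
[2] flags=0010 NE?T → r4=0x6d
[3] flags=0010 CC?F → skip
[4] flags=1000 → (cmp)
[5] flags=1000 LE?T → r0=0x7f
[6] flags=1000 CS?F → skip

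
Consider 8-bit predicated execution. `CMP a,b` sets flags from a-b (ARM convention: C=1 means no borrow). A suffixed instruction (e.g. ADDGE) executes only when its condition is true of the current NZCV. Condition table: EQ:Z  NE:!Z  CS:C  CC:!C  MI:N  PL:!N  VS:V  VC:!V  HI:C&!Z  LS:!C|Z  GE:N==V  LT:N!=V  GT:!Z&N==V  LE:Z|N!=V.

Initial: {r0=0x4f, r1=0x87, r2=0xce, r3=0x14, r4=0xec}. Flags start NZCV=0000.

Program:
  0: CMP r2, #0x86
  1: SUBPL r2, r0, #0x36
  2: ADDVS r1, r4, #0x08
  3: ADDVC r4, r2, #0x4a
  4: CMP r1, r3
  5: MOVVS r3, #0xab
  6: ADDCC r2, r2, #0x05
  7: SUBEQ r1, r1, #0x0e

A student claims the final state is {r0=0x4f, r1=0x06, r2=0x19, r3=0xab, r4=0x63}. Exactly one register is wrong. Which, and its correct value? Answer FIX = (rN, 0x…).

0: ✓ CMP  NZCV=0010
1: ✓ SUBPL  r2←0x19
2: · ADDVS
3: ✓ ADDVC  r4←0x63
4: ✓ CMP  NZCV=0011
5: ✓ MOVVS  r3←0xab
6: · ADDCC
7: · SUBEQ

FIX = (r1, 0x87)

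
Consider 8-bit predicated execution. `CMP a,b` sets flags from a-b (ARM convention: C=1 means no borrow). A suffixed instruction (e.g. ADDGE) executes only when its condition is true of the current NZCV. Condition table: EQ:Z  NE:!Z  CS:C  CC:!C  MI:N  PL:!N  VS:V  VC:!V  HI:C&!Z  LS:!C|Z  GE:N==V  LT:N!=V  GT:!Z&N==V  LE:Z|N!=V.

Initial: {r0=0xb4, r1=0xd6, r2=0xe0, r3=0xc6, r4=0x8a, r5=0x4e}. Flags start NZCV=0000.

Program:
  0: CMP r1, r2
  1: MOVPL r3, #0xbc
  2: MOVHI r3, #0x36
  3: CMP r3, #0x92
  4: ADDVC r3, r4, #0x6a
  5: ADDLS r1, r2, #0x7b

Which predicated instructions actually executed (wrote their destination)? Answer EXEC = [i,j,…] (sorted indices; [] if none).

[0] flags=1000 → (cmp)
[1] flags=1000 PL?F → skip
[2] flags=1000 HI?F → skip
[3] flags=0010 → (cmp)
[4] flags=0010 VC?T → r3=0xf4
[5] flags=0010 LS?F → skip

EXEC = [4]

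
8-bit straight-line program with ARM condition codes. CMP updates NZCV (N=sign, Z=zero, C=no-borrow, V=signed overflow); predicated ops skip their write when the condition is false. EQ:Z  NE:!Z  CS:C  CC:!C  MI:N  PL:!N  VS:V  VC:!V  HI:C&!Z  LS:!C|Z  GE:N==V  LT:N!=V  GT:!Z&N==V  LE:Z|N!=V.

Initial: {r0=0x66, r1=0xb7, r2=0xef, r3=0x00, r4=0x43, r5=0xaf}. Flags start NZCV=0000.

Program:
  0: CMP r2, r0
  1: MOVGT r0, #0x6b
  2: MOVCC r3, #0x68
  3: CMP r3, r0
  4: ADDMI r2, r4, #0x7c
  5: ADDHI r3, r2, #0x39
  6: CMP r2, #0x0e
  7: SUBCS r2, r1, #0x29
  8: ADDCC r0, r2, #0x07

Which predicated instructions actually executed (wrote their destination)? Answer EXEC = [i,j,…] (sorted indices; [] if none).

EXEC = [4,7]

0: ✓ CMP  NZCV=1010
1: · MOVGT
2: · MOVCC
3: ✓ CMP  NZCV=1000
4: ✓ ADDMI  r2←0xbf
5: · ADDHI
6: ✓ CMP  NZCV=1010
7: ✓ SUBCS  r2←0x8e
8: · ADDCC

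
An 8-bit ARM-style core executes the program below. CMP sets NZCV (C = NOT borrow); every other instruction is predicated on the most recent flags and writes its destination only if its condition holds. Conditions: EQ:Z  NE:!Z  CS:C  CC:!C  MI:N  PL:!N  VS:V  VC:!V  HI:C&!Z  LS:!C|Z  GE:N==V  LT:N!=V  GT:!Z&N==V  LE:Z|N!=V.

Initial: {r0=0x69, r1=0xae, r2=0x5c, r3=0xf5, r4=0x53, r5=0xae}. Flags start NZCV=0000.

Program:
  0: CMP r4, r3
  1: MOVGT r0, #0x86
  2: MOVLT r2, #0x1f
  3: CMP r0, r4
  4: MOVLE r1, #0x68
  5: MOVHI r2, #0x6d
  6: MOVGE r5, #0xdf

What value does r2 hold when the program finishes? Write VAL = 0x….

VAL = 0x6d

0: ✓ CMP  NZCV=0000
1: ✓ MOVGT  r0←0x86
2: · MOVLT
3: ✓ CMP  NZCV=0011
4: ✓ MOVLE  r1←0x68
5: ✓ MOVHI  r2←0x6d
6: · MOVGE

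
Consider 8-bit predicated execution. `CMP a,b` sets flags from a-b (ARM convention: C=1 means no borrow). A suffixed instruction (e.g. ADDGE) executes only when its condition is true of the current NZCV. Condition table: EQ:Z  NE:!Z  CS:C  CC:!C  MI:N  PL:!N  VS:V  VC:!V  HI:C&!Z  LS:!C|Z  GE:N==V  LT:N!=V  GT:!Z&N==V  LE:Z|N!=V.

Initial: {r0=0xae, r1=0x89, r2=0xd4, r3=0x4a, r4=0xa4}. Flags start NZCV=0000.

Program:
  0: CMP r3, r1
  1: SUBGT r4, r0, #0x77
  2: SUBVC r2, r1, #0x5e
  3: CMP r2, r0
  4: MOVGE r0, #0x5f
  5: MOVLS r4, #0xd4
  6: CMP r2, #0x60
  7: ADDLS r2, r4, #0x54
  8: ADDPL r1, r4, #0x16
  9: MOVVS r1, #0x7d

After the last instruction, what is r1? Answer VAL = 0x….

0: ✓ CMP  NZCV=1001
1: ✓ SUBGT  r4←0x37
2: · SUBVC
3: ✓ CMP  NZCV=0010
4: ✓ MOVGE  r0←0x5f
5: · MOVLS
6: ✓ CMP  NZCV=0011
7: · ADDLS
8: ✓ ADDPL  r1←0x4d
9: ✓ MOVVS  r1←0x7d

VAL = 0x7d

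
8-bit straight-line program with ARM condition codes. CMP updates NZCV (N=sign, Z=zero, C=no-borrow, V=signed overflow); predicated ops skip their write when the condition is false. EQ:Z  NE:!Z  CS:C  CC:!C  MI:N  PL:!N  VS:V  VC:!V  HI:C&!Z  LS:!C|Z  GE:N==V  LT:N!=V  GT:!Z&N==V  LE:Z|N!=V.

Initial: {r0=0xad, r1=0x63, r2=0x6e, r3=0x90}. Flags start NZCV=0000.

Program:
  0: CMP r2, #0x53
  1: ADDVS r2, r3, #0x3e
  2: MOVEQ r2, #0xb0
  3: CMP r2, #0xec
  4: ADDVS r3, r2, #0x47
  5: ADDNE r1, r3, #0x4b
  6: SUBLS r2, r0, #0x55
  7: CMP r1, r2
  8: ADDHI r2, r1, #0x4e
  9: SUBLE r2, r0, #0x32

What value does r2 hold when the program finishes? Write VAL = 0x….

0: ✓ CMP  NZCV=0010
1: · ADDVS
2: · MOVEQ
3: ✓ CMP  NZCV=1001
4: ✓ ADDVS  r3←0xb5
5: ✓ ADDNE  r1←0x00
6: ✓ SUBLS  r2←0x58
7: ✓ CMP  NZCV=1000
8: · ADDHI
9: ✓ SUBLE  r2←0x7b

VAL = 0x7b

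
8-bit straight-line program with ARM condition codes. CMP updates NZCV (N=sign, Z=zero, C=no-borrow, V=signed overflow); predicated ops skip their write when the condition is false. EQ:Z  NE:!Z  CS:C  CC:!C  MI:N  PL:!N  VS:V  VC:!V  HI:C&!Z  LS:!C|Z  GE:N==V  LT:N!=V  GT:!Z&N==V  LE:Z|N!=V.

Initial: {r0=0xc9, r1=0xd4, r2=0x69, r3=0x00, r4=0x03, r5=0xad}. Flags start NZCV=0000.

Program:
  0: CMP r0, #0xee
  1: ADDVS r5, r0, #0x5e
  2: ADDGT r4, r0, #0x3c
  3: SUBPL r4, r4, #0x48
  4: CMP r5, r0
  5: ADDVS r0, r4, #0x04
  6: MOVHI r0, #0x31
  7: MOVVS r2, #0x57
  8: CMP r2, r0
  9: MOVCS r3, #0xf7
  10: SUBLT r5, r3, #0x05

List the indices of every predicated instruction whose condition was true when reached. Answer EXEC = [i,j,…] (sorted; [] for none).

EXEC = []

0: ✓ CMP  NZCV=1000
1: · ADDVS
2: · ADDGT
3: · SUBPL
4: ✓ CMP  NZCV=1000
5: · ADDVS
6: · MOVHI
7: · MOVVS
8: ✓ CMP  NZCV=1001
9: · MOVCS
10: · SUBLT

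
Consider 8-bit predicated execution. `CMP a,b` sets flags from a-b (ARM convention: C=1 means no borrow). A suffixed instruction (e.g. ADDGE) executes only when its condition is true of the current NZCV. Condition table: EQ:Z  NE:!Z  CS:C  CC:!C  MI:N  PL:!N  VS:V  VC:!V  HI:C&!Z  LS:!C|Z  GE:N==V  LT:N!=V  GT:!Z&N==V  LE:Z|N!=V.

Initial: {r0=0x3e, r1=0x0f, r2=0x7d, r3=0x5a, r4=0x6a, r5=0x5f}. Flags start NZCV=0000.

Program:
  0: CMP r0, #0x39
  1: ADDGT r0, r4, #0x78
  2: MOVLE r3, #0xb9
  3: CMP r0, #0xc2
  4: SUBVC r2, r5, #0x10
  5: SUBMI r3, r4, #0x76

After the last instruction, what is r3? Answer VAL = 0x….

VAL = 0x5a

[0] flags=0010 → (cmp)
[1] flags=0010 GT?T → r0=0xe2
[2] flags=0010 LE?F → skip
[3] flags=0010 → (cmp)
[4] flags=0010 VC?T → r2=0x4f
[5] flags=0010 MI?F → skip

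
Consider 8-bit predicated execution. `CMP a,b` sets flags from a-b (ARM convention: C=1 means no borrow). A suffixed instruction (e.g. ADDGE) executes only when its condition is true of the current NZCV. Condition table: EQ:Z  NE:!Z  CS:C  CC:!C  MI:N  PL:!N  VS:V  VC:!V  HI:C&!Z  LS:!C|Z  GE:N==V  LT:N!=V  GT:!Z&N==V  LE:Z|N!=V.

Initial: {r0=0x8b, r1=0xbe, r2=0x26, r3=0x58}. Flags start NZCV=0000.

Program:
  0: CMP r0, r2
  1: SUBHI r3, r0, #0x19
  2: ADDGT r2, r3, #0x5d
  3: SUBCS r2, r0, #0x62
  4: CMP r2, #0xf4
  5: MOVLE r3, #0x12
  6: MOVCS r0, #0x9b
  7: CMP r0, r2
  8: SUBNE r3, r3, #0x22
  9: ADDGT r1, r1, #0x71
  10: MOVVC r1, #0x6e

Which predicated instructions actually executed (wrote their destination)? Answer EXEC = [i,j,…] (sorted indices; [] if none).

[0] flags=0011 → (cmp)
[1] flags=0011 HI?T → r3=0x72
[2] flags=0011 GT?F → skip
[3] flags=0011 CS?T → r2=0x29
[4] flags=0000 → (cmp)
[5] flags=0000 LE?F → skip
[6] flags=0000 CS?F → skip
[7] flags=0011 → (cmp)
[8] flags=0011 NE?T → r3=0x50
[9] flags=0011 GT?F → skip
[10] flags=0011 VC?F → skip

EXEC = [1,3,8]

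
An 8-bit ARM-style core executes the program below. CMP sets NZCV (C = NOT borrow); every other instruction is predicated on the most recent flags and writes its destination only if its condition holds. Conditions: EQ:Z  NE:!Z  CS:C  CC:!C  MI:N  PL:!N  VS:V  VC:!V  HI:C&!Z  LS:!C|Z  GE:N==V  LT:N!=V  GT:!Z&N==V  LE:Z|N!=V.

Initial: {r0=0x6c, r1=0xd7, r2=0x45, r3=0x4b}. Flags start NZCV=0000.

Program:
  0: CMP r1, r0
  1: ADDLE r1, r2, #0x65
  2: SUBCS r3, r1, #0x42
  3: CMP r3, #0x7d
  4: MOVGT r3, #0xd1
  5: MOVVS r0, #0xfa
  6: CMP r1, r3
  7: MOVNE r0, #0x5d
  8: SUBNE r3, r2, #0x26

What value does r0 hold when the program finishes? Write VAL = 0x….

0: ✓ CMP  NZCV=0011
1: ✓ ADDLE  r1←0xaa
2: ✓ SUBCS  r3←0x68
3: ✓ CMP  NZCV=1000
4: · MOVGT
5: · MOVVS
6: ✓ CMP  NZCV=0011
7: ✓ MOVNE  r0←0x5d
8: ✓ SUBNE  r3←0x1f

VAL = 0x5d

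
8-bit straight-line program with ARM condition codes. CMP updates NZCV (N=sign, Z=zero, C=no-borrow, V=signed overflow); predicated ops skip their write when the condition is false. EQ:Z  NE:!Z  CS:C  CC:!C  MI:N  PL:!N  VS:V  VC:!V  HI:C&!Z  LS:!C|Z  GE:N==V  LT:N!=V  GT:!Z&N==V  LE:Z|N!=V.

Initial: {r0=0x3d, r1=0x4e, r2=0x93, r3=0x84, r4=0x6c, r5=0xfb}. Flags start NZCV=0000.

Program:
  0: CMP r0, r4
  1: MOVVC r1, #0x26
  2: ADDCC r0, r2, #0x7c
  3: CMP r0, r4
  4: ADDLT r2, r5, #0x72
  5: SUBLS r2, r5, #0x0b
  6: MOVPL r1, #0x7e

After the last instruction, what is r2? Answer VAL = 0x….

0: ✓ CMP  NZCV=1000
1: ✓ MOVVC  r1←0x26
2: ✓ ADDCC  r0←0x0f
3: ✓ CMP  NZCV=1000
4: ✓ ADDLT  r2←0x6d
5: ✓ SUBLS  r2←0xf0
6: · MOVPL

VAL = 0xf0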